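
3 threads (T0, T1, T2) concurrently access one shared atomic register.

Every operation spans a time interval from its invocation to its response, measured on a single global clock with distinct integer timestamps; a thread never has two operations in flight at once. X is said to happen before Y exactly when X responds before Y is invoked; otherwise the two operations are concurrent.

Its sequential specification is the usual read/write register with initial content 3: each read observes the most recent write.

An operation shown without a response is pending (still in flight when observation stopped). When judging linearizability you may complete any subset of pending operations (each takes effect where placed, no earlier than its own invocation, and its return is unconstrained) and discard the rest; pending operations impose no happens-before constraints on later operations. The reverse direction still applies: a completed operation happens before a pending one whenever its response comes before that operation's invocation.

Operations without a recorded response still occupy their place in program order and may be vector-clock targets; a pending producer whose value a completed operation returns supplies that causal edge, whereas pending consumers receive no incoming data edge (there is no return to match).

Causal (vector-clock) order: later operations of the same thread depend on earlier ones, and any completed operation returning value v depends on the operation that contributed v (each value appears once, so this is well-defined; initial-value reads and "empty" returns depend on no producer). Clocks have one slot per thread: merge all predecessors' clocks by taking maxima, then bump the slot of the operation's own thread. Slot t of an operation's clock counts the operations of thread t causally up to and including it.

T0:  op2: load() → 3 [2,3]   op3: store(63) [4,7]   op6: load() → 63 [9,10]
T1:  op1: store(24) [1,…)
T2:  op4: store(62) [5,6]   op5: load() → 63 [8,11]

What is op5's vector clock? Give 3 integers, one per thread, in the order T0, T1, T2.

no predecessors for op4 (invoked 5): T2 increments from zero → (0, 0, 1)
no predecessors for op1 (invoked 1): T1 increments from zero → (0, 1, 0)
no predecessors for op2 (invoked 2): T0 increments from zero → (1, 0, 0)
from VC(op2)=(1, 0, 0), op3 (invoked 4) maxes components and bumps T0 → (2, 0, 0)
from VC(op3)=(2, 0, 0), op6 (invoked 9) maxes components and bumps T0 → (3, 0, 0)
from VC(op3)=(2, 0, 0), VC(op4)=(0, 0, 1), op5 (invoked 8) maxes components and bumps T2 → (2, 0, 2)
target: VC(op5) = (2, 0, 2)

(2, 0, 2)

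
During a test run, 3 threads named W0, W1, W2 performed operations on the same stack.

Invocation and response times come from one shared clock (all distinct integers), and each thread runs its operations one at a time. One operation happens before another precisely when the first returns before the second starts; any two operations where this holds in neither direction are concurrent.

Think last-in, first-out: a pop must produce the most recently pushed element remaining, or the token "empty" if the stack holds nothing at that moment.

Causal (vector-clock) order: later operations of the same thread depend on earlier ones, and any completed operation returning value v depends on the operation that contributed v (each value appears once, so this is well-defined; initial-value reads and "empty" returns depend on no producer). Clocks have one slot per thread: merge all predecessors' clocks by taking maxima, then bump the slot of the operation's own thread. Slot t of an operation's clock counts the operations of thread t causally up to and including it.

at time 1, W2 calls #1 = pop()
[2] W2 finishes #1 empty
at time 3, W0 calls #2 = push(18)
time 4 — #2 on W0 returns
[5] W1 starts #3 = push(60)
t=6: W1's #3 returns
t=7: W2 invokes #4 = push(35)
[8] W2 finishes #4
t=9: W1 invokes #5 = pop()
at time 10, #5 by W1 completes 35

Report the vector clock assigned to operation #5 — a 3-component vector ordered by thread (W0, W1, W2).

(0, 2, 2)

VC(#1, invoked at 1): no causal predecessors; +1 on W2 → (0, 0, 1)
VC(#3, invoked at 5): no causal predecessors; +1 on W1 → (0, 1, 0)
VC(#2, invoked at 3): no causal predecessors; +1 on W0 → (1, 0, 0)
#4, invoked 7, takes VC(#1)=(0, 0, 1) under max, adds 1 for W2 → (0, 0, 2)
#5, invoked 9, takes VC(#3)=(0, 1, 0), VC(#4)=(0, 0, 2) under max, adds 1 for W1 → (0, 2, 2)
target: VC(#5) = (0, 2, 2)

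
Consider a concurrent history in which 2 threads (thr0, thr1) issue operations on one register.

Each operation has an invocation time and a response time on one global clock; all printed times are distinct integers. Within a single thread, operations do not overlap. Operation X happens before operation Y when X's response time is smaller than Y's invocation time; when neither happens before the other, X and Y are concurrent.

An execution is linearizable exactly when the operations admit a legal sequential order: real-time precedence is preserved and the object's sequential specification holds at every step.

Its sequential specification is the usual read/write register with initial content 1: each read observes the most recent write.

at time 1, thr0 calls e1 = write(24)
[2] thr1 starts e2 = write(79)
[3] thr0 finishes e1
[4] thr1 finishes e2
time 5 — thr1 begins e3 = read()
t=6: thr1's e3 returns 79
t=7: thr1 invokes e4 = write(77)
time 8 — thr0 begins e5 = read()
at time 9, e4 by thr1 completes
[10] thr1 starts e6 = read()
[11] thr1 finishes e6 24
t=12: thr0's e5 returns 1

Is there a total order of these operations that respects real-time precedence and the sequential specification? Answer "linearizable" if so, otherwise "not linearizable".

not linearizable

events 1..10 are fine; event 11 — the response of e6 at time 11 — makes the prefix non-linearizable
all 2 real-time-respecting orders fail — 5 completed register operations, no legal replay
including or dropping the 1 pending operation (e5) in any combination fails
take e1, e2, e3, e4, e6 (pending dropped): step 5 already fails, because e6 read() → 24 cannot occur there
take e2, e1, e3, e4, e6 (pending dropped): step 3 already fails, because e3 read() → 79 cannot occur there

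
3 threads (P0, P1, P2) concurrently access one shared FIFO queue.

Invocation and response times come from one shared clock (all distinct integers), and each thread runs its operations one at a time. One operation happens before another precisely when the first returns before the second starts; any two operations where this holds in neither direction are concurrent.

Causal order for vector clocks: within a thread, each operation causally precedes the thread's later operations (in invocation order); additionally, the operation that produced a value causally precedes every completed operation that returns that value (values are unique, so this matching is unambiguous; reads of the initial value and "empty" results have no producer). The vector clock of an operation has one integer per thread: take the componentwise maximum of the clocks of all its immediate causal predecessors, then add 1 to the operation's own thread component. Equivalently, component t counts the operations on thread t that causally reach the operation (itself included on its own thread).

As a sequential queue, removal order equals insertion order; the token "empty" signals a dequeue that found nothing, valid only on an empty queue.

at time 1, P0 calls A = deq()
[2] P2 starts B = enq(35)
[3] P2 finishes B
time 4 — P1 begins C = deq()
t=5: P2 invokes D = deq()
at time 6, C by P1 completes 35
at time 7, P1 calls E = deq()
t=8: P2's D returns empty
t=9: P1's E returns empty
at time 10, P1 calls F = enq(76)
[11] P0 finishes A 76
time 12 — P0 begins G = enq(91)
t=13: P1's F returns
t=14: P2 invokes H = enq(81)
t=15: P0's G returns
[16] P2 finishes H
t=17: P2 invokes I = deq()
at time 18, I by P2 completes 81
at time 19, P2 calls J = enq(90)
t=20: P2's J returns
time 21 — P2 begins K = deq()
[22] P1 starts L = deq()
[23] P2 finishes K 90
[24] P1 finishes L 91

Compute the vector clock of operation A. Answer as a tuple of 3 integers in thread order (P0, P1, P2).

(1, 3, 1)

no predecessors for B (invoked 2): P2 increments from zero → (0, 0, 1)
merge at D (invoked 5): VC(B)=(0, 0, 1), own-thread bump on P2 → (0, 0, 2)
merge at C (invoked 4): VC(B)=(0, 0, 1), own-thread bump on P1 → (0, 1, 1)
merge at H (invoked 14): VC(D)=(0, 0, 2), own-thread bump on P2 → (0, 0, 3)
merge at E (invoked 7): VC(C)=(0, 1, 1), own-thread bump on P1 → (0, 2, 1)
merge at I (invoked 17): VC(H)=(0, 0, 3), own-thread bump on P2 → (0, 0, 4)
merge at F (invoked 10): VC(E)=(0, 2, 1), own-thread bump on P1 → (0, 3, 1)
merge at J (invoked 19): VC(I)=(0, 0, 4), own-thread bump on P2 → (0, 0, 5)
merge at A (invoked 1): VC(F)=(0, 3, 1), own-thread bump on P0 → (1, 3, 1)
merge at K (invoked 21): VC(J)=(0, 0, 5), own-thread bump on P2 → (0, 0, 6)
merge at G (invoked 12): VC(A)=(1, 3, 1), own-thread bump on P0 → (2, 3, 1)
merge at L (invoked 22): VC(F)=(0, 3, 1), VC(G)=(2, 3, 1), own-thread bump on P1 → (2, 4, 1)
target: VC(A) = (1, 3, 1)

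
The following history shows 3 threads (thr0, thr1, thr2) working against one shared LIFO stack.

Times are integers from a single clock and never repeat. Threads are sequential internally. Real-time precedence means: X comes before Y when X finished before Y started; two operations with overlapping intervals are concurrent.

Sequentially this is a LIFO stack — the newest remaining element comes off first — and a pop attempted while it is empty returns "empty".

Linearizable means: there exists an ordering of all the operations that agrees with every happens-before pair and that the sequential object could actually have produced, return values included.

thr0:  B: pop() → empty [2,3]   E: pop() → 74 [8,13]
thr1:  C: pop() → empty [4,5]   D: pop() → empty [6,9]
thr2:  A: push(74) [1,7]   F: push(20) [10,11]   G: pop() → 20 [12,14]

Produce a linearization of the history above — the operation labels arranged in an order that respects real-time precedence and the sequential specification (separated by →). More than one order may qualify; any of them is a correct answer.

B → C → A → E → D → F → G

after step 1 (B pop() → empty): stack <>
after step 2 (C pop() → empty): stack <>
after step 3 (A push(74)): stack <74>
after step 4 (E pop() → 74): stack <>
after step 5 (D pop() → empty): stack <>
after step 6 (F push(20)): stack <20>
after step 7 (G pop() → 20): stack <>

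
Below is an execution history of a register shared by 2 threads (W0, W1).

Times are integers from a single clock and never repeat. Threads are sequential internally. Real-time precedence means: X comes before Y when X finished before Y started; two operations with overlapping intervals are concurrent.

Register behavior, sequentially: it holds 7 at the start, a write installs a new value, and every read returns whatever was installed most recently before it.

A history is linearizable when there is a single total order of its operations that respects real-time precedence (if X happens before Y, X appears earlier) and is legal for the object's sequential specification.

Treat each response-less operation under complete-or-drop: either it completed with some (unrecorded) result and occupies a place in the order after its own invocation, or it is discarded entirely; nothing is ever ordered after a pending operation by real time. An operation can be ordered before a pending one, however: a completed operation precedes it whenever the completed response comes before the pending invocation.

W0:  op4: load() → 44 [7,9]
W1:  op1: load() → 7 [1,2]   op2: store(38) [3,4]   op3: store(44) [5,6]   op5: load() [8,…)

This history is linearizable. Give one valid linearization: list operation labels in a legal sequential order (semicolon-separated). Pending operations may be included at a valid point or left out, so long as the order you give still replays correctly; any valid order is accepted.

op1; op2; op3; op4

step 1: op1 load() → 7 — value 7
step 2: op2 store(38) — value 38
step 3: op3 store(44) — value 44
step 4: op4 load() → 44 — value 44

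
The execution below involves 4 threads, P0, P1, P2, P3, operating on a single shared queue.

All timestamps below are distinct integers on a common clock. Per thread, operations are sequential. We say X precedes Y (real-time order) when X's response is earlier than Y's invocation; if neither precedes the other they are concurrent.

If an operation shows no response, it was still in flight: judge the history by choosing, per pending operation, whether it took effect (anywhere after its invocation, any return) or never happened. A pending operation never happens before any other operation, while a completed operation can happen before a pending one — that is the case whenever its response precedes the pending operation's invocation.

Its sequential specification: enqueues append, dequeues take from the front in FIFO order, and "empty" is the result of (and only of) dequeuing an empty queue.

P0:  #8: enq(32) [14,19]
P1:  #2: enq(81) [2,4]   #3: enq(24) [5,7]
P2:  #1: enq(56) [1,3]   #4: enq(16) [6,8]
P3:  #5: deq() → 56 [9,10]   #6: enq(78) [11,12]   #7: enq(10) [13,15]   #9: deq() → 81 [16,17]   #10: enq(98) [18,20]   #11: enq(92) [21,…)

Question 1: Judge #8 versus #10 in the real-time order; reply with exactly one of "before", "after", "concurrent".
#8 spans [14,19], #10 spans [18,20]
the intervals overlap in both directions

concurrent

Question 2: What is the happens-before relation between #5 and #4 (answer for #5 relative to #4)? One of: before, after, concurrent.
#5 spans [9,10], #4 spans [6,8]
resp(#4)=8 < inv(#5)=9

after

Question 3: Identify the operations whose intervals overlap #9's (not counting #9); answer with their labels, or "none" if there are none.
#9 spans [16,17]; an op avoiding the whole window 16..17 is ordered, any other is concurrent
#1 [1,3]: before
#2 [2,4]: before
#3 [5,7]: before
#4 [6,8]: before
#5 [9,10]: before
#6 [11,12]: before
#7 [13,15]: before
#8 [14,19]: concurrent
#10 [18,20]: after
#11 [21,…): after

#8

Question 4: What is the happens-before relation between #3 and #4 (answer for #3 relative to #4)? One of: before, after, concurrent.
#3 spans [5,7], #4 spans [6,8]
the intervals overlap in both directions

concurrent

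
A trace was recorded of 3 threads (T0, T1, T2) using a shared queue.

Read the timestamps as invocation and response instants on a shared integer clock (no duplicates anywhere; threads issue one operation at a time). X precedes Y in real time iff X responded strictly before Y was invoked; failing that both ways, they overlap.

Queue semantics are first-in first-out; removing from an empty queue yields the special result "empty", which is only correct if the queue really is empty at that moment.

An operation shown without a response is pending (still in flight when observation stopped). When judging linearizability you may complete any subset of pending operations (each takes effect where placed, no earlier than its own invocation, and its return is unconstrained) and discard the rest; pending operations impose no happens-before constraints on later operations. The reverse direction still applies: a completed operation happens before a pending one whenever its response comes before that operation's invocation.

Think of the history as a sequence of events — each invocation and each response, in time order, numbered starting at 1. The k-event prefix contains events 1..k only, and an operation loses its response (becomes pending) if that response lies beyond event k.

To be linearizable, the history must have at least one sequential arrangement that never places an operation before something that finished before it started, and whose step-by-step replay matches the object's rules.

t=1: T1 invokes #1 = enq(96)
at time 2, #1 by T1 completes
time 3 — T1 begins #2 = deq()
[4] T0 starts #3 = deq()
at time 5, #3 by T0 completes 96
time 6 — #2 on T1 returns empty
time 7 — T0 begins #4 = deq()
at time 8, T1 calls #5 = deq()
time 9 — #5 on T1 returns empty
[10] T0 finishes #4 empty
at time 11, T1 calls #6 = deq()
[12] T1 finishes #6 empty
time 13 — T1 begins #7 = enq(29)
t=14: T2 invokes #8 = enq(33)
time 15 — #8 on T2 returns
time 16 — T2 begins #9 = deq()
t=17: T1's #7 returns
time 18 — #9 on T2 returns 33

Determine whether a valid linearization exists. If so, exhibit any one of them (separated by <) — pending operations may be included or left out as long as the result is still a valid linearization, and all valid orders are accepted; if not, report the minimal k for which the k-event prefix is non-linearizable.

linearizable — witness: #1 < #3 < #2 < #4 < #5 < #6 < #8 < #7 < #9

step 1: #1 enq(96) — queue <96>
step 2: #3 deq() → 96 — queue <>
step 3: #2 deq() → empty — queue <>
step 4: #4 deq() → empty — queue <>
step 5: #5 deq() → empty — queue <>
step 6: #6 deq() → empty — queue <>
step 7: #8 enq(33) — queue <33>
step 8: #7 enq(29) — queue <33,29>
step 9: #9 deq() → 33 — queue <29>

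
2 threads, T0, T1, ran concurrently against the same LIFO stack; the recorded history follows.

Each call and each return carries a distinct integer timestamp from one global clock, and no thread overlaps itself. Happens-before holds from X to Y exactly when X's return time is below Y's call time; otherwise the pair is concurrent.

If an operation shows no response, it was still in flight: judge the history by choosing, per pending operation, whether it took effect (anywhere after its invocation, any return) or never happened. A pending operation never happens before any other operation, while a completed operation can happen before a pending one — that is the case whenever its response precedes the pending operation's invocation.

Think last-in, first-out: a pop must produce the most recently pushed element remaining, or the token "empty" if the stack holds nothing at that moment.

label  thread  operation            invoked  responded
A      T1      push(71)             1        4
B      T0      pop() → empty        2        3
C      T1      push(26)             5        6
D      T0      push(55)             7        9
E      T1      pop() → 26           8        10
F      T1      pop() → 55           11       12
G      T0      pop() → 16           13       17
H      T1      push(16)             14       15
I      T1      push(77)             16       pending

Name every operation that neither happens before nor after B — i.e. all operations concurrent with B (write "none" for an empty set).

B spans [2,3]; an op avoiding the whole window 2..3 is ordered, any other is concurrent
A [1,4]: concurrent
C [5,6]: after
D [7,9]: after
E [8,10]: after
F [11,12]: after
G [13,17]: after
H [14,15]: after
I [16,…): after

A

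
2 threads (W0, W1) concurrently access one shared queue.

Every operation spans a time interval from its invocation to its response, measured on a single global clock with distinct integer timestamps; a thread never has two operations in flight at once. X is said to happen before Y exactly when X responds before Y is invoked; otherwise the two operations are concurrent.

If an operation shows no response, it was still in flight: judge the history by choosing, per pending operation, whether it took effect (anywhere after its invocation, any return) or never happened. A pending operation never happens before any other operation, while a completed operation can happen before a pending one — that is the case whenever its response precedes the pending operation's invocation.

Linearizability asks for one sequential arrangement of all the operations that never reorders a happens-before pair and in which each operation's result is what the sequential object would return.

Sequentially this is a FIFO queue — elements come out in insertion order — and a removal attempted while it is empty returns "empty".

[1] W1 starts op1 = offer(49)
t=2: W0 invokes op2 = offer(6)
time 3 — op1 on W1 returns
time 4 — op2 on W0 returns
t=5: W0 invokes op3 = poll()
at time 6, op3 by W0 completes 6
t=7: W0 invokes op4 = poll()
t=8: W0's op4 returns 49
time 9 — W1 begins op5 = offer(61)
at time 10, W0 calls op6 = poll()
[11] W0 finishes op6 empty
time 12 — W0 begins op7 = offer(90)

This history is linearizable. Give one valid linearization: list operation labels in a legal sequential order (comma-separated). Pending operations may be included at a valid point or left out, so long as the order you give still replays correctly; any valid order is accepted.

step 1: op2 offer(6) — queue <6>
step 2: op1 offer(49) — queue <6,49>
step 3: op3 poll() → 6 — queue <49>
step 4: op4 poll() → 49 — queue <>
step 5: op6 poll() → empty — queue <>

op2, op1, op3, op4, op6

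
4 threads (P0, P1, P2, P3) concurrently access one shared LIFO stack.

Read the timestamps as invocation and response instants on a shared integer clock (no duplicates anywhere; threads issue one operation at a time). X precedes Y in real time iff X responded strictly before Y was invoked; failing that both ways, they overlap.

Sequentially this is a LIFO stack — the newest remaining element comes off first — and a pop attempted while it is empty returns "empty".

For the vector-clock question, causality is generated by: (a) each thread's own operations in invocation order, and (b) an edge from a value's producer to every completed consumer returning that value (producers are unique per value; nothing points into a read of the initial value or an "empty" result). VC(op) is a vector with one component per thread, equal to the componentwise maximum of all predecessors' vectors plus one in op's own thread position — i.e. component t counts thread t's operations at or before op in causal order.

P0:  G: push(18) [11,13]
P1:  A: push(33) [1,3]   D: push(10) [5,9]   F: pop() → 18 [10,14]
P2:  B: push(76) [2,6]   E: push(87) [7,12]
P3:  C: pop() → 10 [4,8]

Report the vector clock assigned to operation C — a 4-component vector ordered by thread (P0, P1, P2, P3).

VC(B, invoked at 2): no causal predecessors; +1 on P2 → (0, 0, 1, 0)
VC(A, invoked at 1): no causal predecessors; +1 on P1 → (0, 1, 0, 0)
VC(G, invoked at 11): no causal predecessors; +1 on P0 → (1, 0, 0, 0)
from VC(B)=(0, 0, 1, 0), E (invoked 7) maxes components and bumps P2 → (0, 0, 2, 0)
from VC(A)=(0, 1, 0, 0), D (invoked 5) maxes components and bumps P1 → (0, 2, 0, 0)
from VC(D)=(0, 2, 0, 0), C (invoked 4) maxes components and bumps P3 → (0, 2, 0, 1)
from VC(D)=(0, 2, 0, 0), VC(G)=(1, 0, 0, 0), F (invoked 10) maxes components and bumps P1 → (1, 3, 0, 0)
target: VC(C) = (0, 2, 0, 1)

(0, 2, 0, 1)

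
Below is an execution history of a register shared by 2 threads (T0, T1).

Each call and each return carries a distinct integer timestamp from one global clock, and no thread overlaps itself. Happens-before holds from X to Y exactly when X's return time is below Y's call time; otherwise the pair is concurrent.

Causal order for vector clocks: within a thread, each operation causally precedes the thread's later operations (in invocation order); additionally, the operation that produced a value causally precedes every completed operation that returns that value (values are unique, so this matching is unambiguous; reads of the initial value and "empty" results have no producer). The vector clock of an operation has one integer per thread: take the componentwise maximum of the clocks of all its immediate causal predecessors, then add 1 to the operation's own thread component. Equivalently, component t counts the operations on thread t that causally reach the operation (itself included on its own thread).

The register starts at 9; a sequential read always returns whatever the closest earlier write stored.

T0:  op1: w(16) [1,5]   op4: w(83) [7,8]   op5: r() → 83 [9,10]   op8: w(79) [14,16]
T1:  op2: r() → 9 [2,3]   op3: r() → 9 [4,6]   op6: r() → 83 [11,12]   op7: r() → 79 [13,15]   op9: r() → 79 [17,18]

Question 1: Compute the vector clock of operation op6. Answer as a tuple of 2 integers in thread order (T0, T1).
Answer: (2, 3)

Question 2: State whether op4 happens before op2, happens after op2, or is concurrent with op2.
Answer: after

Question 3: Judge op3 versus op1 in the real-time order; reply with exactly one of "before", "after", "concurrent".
Answer: concurrent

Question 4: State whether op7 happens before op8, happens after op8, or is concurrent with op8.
Answer: concurrent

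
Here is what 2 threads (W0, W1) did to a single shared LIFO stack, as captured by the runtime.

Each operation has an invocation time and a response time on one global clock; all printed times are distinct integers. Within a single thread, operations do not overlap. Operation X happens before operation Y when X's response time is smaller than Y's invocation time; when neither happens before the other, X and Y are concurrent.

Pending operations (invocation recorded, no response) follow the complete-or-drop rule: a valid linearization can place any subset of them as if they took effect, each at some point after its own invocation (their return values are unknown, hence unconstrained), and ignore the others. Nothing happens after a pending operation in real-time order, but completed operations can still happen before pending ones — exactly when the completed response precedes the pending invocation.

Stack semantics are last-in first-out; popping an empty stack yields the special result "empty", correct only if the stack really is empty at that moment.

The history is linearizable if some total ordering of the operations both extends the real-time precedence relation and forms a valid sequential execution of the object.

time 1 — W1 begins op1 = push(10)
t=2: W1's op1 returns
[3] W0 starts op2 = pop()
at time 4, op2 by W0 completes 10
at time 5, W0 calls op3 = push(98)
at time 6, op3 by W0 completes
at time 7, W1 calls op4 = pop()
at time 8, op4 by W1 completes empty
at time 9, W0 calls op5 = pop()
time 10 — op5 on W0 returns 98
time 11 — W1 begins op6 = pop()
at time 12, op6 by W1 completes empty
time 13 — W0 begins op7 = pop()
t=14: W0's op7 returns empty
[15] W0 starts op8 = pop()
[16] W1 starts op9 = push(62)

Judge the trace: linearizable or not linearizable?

not linearizable

through event 7 a valid linearization exists; event 8 (op4 responding at time 8) ends that
the completed operations (4 total) allow one real-time order; the LIFO stack replay rejects it
one such order, op1, op2, op3, op4, breaks at step 4 where op4 pop() → empty is illegal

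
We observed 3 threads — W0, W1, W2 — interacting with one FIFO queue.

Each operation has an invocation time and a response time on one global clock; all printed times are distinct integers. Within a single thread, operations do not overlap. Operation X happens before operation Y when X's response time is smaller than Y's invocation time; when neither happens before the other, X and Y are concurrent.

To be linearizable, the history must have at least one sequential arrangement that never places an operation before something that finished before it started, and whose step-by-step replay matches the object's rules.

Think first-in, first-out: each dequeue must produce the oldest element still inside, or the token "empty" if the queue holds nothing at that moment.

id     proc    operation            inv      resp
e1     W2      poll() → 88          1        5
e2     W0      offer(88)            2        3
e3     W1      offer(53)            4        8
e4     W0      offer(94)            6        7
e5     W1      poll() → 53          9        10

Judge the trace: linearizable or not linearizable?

linearizable

witness order: e2, e1, e3, e4, e5
after step 1 (e2 offer(88)): queue <88>
after step 2 (e1 poll() → 88): queue <>
after step 3 (e3 offer(53)): queue <53>
after step 4 (e4 offer(94)): queue <53,94>
after step 5 (e5 poll() → 53): queue <94>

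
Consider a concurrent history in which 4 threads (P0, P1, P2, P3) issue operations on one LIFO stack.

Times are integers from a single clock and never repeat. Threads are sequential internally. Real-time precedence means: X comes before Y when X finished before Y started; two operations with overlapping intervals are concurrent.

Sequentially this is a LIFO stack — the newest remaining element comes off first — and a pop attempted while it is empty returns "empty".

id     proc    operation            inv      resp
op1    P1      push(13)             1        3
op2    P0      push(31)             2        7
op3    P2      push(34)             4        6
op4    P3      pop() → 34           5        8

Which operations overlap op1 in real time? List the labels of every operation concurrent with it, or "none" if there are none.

op2

op1 spans [1,3]; an op avoiding the whole window 1..3 is ordered, any other is concurrent
op2 [2,7]: concurrent
op3 [4,6]: after
op4 [5,8]: after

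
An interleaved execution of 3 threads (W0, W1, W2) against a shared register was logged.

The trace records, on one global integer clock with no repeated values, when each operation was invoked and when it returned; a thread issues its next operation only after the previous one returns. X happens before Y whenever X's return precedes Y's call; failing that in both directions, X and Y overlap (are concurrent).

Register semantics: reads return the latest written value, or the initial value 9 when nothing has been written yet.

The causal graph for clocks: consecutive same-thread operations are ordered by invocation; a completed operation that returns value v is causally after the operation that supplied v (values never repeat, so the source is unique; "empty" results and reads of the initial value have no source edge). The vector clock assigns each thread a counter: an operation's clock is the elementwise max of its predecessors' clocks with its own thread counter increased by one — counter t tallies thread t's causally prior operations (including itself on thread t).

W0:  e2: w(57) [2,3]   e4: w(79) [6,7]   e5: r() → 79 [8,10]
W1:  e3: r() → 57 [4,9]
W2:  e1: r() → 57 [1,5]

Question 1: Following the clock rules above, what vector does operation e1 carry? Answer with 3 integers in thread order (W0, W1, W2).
(1, 0, 1)

e2, invoked 2, has no incoming edges; only W0's bump applies → (1, 0, 0)
VC(e1, invoked at 1): max of VC(e2)=(1, 0, 0), then +1 on thread W2 → (1, 0, 1)
VC(e3, invoked at 4): max of VC(e2)=(1, 0, 0), then +1 on thread W1 → (1, 1, 0)
VC(e4, invoked at 6): max of VC(e2)=(1, 0, 0), then +1 on thread W0 → (2, 0, 0)
VC(e5, invoked at 8): max of VC(e4)=(2, 0, 0), then +1 on thread W0 → (3, 0, 0)
target: VC(e1) = (1, 0, 1)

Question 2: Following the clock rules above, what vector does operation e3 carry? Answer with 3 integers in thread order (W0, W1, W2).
(1, 1, 0)

invoked at 2, e2 has no predecessors; its own W0 bump gives (1, 0, 0)
invoked at 1, e1 merges VC(e2)=(1, 0, 0) and bumps W2's slot → (1, 0, 1)
invoked at 4, e3 merges VC(e2)=(1, 0, 0) and bumps W1's slot → (1, 1, 0)
invoked at 6, e4 merges VC(e2)=(1, 0, 0) and bumps W0's slot → (2, 0, 0)
invoked at 8, e5 merges VC(e4)=(2, 0, 0) and bumps W0's slot → (3, 0, 0)
target: VC(e3) = (1, 1, 0)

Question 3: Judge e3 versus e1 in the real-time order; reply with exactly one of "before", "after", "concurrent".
concurrent

e3 spans [4,9], e1 spans [1,5]
the intervals overlap in both directions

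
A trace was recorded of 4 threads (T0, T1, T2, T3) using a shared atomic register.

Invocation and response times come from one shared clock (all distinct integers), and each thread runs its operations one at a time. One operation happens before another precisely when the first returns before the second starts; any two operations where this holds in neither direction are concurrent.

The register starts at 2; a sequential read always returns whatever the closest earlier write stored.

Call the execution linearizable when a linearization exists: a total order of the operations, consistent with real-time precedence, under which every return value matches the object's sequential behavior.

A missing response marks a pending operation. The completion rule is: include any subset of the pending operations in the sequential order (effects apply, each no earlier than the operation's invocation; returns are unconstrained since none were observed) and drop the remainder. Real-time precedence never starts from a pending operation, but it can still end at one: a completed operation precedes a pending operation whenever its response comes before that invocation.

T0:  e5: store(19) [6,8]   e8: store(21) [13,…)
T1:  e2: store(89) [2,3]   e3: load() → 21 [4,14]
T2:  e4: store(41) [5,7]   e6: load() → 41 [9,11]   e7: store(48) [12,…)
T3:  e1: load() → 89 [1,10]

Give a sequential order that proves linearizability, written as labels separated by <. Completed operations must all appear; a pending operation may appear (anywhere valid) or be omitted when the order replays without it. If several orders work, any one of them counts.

step 1: e2 store(89) — value 89
step 2: e1 load() → 89 — value 89
step 3: e5 store(19) — value 19
step 4: e4 store(41) — value 41
step 5: e6 load() → 41 — value 41
step 6: e7 store(48) (pending, included) — value 48
step 7: e8 store(21) (pending, included) — value 21
step 8: e3 load() → 21 — value 21

e2 < e1 < e5 < e4 < e6 < e7 < e8 < e3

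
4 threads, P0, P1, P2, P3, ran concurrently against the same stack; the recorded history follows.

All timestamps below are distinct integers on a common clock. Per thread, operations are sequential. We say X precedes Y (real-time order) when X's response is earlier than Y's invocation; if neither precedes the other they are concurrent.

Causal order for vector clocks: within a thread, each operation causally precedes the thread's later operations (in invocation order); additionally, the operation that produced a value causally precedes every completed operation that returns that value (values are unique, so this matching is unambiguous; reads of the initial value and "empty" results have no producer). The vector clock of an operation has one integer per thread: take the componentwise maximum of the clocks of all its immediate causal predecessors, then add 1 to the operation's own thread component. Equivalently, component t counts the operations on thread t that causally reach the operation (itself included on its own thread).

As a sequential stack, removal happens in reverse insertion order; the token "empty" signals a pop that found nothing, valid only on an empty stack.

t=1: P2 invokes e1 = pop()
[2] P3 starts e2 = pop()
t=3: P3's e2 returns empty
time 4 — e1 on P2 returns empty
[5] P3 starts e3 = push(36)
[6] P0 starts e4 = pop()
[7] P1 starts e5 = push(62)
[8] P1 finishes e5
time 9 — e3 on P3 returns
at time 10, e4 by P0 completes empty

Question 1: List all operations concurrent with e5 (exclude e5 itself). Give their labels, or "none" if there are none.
concurrent with e5 ([7,8]): every op whose interval crosses 7..8
e1 [1,4]: before
e2 [2,3]: before
e3 [5,9]: concurrent
e4 [6,10]: concurrent

e3, e4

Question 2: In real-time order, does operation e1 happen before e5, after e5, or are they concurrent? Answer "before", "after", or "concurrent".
e1 spans [1,4], e5 spans [7,8]
resp(e1)=4 < inv(e5)=7

before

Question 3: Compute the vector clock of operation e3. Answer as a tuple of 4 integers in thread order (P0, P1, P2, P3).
no predecessors for e2 (invoked 2): P3 increments from zero → (0, 0, 0, 1)
no predecessors for e1 (invoked 1): P2 increments from zero → (0, 0, 1, 0)
no predecessors for e5 (invoked 7): P1 increments from zero → (0, 1, 0, 0)
no predecessors for e4 (invoked 6): P0 increments from zero → (1, 0, 0, 0)
from VC(e2)=(0, 0, 0, 1), e3 (invoked 5) maxes components and bumps P3 → (0, 0, 0, 2)
target: VC(e3) = (0, 0, 0, 2)

(0, 0, 0, 2)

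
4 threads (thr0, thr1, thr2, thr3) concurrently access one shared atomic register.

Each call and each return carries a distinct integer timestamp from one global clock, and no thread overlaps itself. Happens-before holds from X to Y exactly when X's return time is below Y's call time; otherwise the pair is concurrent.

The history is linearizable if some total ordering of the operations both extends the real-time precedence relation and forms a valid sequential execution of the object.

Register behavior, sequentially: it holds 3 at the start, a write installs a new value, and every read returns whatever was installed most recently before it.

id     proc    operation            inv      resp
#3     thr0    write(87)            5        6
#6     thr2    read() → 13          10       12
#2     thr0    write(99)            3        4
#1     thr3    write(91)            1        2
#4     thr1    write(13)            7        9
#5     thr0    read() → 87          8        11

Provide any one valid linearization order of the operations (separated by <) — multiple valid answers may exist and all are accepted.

1. #1 write(91), leaving value 91
2. #2 write(99), leaving value 99
3. #3 write(87), leaving value 87
4. #5 read() → 87, leaving value 87
5. #4 write(13), leaving value 13
6. #6 read() → 13, leaving value 13

#1 < #2 < #3 < #5 < #4 < #6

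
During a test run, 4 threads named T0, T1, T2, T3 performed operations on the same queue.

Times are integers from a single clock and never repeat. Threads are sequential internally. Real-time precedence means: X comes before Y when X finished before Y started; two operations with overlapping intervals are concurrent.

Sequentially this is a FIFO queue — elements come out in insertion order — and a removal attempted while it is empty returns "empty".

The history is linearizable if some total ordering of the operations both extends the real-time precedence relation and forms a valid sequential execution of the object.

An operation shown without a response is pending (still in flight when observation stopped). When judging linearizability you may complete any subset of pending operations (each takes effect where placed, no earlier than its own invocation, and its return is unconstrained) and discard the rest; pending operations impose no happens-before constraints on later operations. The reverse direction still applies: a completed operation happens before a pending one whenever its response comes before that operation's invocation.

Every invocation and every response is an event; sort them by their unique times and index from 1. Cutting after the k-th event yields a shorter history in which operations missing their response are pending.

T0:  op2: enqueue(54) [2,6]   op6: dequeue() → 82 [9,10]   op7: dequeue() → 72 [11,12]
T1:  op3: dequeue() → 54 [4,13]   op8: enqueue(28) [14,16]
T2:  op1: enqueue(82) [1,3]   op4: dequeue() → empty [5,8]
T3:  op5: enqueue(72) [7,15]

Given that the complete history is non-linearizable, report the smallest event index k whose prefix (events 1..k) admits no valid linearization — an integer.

events 1..9 are linearizable, e.g. via op1, op3, op4, op2:
after step 1 (op1 enqueue(82)): queue <82>
after step 2 (op3 dequeue() (pending, included)): queue <>
after step 3 (op4 dequeue() → empty): queue <>
after step 4 (op2 enqueue(54)): queue <54>
at event 10 (op6's time-10 response) nothing linearizes any more
completion choices over the 2 pending operations (op3, op5) were checked; none helps
sample order op1, op2, op4, op6 (pending dropped) stalls at step 3 — op4 dequeue() → empty has no legal effect
sample order op1, op4, op2, op6 (pending dropped) stalls at step 2 — op4 dequeue() → empty has no legal effect

10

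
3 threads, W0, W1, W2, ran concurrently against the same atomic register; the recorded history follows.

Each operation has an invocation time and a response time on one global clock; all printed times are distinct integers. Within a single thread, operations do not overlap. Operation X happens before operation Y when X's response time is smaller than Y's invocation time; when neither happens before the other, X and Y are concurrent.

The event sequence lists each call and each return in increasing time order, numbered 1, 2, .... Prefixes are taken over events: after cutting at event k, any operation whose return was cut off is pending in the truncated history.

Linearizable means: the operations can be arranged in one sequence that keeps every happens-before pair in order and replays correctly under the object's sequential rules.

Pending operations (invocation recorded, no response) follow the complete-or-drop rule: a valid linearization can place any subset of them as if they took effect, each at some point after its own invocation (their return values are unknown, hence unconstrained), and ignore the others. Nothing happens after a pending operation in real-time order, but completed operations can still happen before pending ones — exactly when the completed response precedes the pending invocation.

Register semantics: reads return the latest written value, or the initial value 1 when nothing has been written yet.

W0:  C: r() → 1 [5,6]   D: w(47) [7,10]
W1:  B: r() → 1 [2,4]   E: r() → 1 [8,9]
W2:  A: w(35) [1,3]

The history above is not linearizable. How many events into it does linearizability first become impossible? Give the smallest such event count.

6

a valid linearization of events 1..5 exists, for instance B, A:
1. B r() → 1, leaving value 1
2. A w(35), leaving value 35
adding event 6 (C responds at 6) leaves no legal real-time order
e.g. A, B, C: illegal at step 2, since B r() → 1 cannot apply there
e.g. B, A, C: illegal at step 3, since C r() → 1 cannot apply there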